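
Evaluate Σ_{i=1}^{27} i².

6930

Σ_{i=1}^{27} i² = 27·28·55/6 = 6930.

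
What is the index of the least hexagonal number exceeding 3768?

Solve n(2n−1) > 3768 for integer n.
The largest n with value ≤ 3768 is 43 (since 3655 ≤ 3768 < 3828), so the first above is n = 44, value 3828.

44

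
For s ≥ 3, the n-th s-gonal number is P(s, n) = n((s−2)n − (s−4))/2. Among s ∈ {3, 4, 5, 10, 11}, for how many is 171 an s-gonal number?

s = 3: P(3, 18) = 171. ✓
s = 4: P(4, 13) = 169 and P(4, 14) = 196; 171 is not s-gonal.
s = 5: P(5, 10) = 145 and P(5, 11) = 176; 171 is not s-gonal.
s = 10: P(10, 6) = 126 and P(10, 7) = 175; 171 is not s-gonal.
s = 11: P(11, 6) = 141 and P(11, 7) = 196; 171 is not s-gonal.
Hits: s ∈ {3} → 1.

1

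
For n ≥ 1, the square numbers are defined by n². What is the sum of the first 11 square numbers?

506

Σ_{i=1}^{11} i² = 11·12·23/6 = 506.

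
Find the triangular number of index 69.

The 69th triangular number is n(n+1)/2 with n = 69.
69·70/2 = 4830/2 = 2415.

2415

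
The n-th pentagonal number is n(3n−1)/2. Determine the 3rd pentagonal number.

12

The 3rd pentagonal number is n(3n−1)/2 with n = 3.
3·(3·3 − 1)/2 = 3·8/2 = 3·4 = 12.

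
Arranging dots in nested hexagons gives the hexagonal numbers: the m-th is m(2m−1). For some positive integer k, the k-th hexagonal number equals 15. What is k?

Set n(2n−1) = 15, giving 2n² − n − 15 = 0.
So n = (1 + 11) / 4 = 12/4 = 3.

3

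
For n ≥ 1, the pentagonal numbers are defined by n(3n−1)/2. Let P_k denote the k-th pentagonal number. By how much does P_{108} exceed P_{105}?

108·(3·108 − 1)/2 = 17442 and 105·(3·105 − 1)/2 = 16485.
Difference: 17442 − 16485 = 957.

957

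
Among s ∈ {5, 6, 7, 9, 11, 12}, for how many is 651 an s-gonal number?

2

s = 5: P(5, 21) = 651. ✓
s = 6: P(6, 18) = 630 and P(6, 19) = 703; 651 is not s-gonal.
s = 7: P(7, 16) = 616 and P(7, 17) = 697; 651 is not s-gonal.
s = 9: P(9, 14) = 651. ✓
s = 11: P(11, 12) = 606 and P(11, 13) = 715; 651 is not s-gonal.
s = 12: P(12, 11) = 561 and P(12, 12) = 672; 651 is not s-gonal.
Hits: s ∈ {5, 9} → 2.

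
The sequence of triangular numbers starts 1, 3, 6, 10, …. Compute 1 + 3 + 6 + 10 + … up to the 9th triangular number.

165

Σ i(i+1)/2 = (Σi² + Σi) / 2 over i = 1..9.
Σi = 45 and Σi² = 285.
(1·285 + 1·45) / 2 = 330/2 = 165.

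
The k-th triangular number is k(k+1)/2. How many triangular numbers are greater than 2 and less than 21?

The n-th triangular number is n(n+1)/2.
Smallest index with value > 2: n = 2 (giving 3).
Largest index with value < 21: n = 5 (giving 15).
Indices 2 through 5: 4 terms.

4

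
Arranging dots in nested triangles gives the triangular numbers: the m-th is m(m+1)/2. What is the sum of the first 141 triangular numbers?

Σ i(i+1)/2 = (Σi² + Σi) / 2 over i = 1..141.
Σi = 10011 and Σi² = 944371.
(1·944371 + 1·10011) / 2 = 954382/2 = 477191.

477191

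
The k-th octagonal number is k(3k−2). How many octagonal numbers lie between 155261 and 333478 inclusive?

The n-th octagonal number is n(3n−2).
Smallest index with value ≥ 155261: n = 228 (giving 155496).
Largest index with value ≤ 333478: n = 333 (giving 332001).
Indices 228 through 333: 106 terms.

106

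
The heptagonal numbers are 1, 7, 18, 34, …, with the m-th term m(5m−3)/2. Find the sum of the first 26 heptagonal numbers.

Σ i(5i−3)/2 = (5Σi² − 3Σi) / 2 over i = 1..26.
Σi = 351 and Σi² = 6201.
(5·6201 − 3·351) / 2 = 29952/2 = 14976.

14976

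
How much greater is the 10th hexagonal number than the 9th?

Consecutive hexagonal numbers differ by 4n − 3: here 4·10 − 3 = 37.

37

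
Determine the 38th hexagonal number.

The 38th hexagonal number is n(2n−1) with n = 38.
38·(2·38 − 1) = 38·75 = 2850.

2850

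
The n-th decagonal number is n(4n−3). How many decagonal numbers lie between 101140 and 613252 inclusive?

The n-th decagonal number is n(4n−3).
Smallest index with value ≥ 101140: n = 160 (giving 101920).
Largest index with value ≤ 613252: n = 391 (giving 610351).
Indices 160 through 391: 232 terms.

232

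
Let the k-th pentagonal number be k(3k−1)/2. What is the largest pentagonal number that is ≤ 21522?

21182

Solve n(3n−1)/2 ≤ 21522 for integer n.
n = 119 gives 21182 ≤ 21522, while n = 120 gives 21540 > 21522; so the answer is 21182.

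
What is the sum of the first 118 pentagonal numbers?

828478

Σ i(3i−1)/2 = (3Σi² − Σi) / 2 over i = 1..118.
Σi = 7021 and Σi² = 554659.
(3·554659 − 1·7021) / 2 = 1656956/2 = 828478.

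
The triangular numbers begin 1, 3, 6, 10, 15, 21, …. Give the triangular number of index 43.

43·44/2 = 1892/2 = 946.

946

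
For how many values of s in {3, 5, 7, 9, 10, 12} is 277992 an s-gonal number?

1

s = 3: P(3, 745) = 277885 and P(3, 746) = 278631; 277992 is not s-gonal.
s = 5: P(5, 430) = 277135 and P(5, 431) = 278426; 277992 is not s-gonal.
s = 7: P(7, 333) = 276723 and P(7, 334) = 278389; 277992 is not s-gonal.
s = 9: P(9, 282) = 277629 and P(9, 283) = 279604; 277992 is not s-gonal.
s = 10: P(10, 264) = 277992. ✓
s = 12: P(12, 236) = 277536 and P(12, 237) = 279897; 277992 is not s-gonal.
Hits: s ∈ {10} → 1.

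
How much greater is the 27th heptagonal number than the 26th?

131

Consecutive heptagonal numbers differ by 5n − 4: here 5·27 − 4 = 131.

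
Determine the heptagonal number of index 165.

The 165th heptagonal number is n(5n−3)/2 with n = 165.
165·(5·165 − 3)/2 = 165·822/2 = 165·411 = 67815.

67815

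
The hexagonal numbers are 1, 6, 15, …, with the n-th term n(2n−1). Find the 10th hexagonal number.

190

The 10th hexagonal number is n(2n−1) with n = 10.
10·(2·10 − 1) = 10·19 = 190.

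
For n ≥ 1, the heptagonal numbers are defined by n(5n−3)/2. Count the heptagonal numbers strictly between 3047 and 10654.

30

The n-th heptagonal number is n(5n−3)/2.
Smallest index with value > 3047: n = 36 (giving 3186).
Largest index with value < 10654: n = 65 (giving 10465).
Indices 36 through 65: 30 terms.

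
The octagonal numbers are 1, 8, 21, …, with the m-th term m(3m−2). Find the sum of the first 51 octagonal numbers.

Σ i(3i−2) = 3Σi² − 2Σi over i = 1..51.
Σi = 1326 and Σi² = 45526.
3·45526 − 2·1326 = 133926.

133926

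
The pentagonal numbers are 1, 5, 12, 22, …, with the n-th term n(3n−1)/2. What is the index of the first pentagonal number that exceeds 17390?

108

Solve n(3n−1)/2 > 17390 for integer n.
The largest n with value ≤ 17390 is 107 (since 17120 ≤ 17390 < 17442), so the first above is n = 108, value 17442.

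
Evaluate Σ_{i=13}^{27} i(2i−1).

Σ i(2i−1) = 2Σi² − Σi over i = 13..27.
Σi = 378 − 78 = 300 and Σi² = 6930 − 650 = 6280.
2·6280 − 1·300 = 12260.

12260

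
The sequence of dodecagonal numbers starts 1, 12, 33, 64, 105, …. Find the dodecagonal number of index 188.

188·(5·188 − 4) = 188·936 = 175968.

175968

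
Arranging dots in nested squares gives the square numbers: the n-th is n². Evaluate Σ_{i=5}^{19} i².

2440

Σ_{i=5}^{19} i² = 2470 − 30 = 2440.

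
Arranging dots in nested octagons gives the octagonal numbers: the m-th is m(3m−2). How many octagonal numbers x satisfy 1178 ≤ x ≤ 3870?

The n-th octagonal number is n(3n−2).
Smallest index with value ≥ 1178: n = 21 (giving 1281).
Largest index with value ≤ 3870: n = 36 (giving 3816).
Indices 21 through 36: 16 terms.

16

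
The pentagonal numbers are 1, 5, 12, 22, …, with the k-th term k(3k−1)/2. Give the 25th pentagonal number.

925

The 25th pentagonal number is n(3n−1)/2 with n = 25.
25·(3·25 − 1)/2 = 25·74/2 = 25·37 = 925.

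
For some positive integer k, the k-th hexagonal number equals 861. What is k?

21

Set n(2n−1) = 861, giving 2n² − n − 861 = 0.
So n = (1 + 83) / 4 = 84/4 = 21.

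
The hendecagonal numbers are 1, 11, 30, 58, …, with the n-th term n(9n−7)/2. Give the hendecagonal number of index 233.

The 233rd hendecagonal number is n(9n−7)/2 with n = 233.
233·(9·233 − 7)/2 = 233·2090/2 = 233·1045 = 243485.

243485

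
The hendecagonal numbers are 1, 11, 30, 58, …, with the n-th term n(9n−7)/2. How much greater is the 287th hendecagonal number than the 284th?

287·(9·287 − 7)/2 = 369656 and 284·(9·284 − 7)/2 = 361958.
Difference: 369656 − 361958 = 7698.

7698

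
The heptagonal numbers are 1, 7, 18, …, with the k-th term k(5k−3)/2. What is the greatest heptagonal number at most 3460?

Solve n(5n−3)/2 ≤ 3460 for integer n.
n = 37 gives 3367 ≤ 3460, while n = 38 gives 3553 > 3460; so the answer is 3367.

3367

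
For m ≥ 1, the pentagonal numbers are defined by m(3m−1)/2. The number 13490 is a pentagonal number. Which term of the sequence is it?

Set n(3n−1)/2 = 13490, giving 3n² − n − 26980 = 0.
The discriminant is 1 + 24·13490 = 323761, and √323761 = 569.
So n = (1 + 569) / 6 = 570/6 = 95.

95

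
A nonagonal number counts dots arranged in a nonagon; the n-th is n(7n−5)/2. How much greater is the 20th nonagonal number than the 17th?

20·(7·20 − 5)/2 = 1350 and 17·(7·17 − 5)/2 = 969.
Difference: 1350 − 969 = 381.

381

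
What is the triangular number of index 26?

The 26th triangular number is n(n+1)/2 with n = 26.
26·27/2 = 702/2 = 351.

351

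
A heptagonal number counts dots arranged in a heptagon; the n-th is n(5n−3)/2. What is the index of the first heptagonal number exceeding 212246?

Solve n(5n−3)/2 > 212246 for integer n.
The largest n with value ≤ 212246 is 291 (since 211266 ≤ 212246 < 212722), so the first above is n = 292, value 212722.

292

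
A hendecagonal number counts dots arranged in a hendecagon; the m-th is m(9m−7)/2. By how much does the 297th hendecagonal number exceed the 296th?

Consecutive hendecagonal numbers differ by 9n − 8: here 9·297 − 8 = 2665.

2665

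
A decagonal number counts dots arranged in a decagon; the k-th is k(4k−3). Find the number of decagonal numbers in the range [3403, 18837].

40

The n-th decagonal number is n(4n−3).
Smallest index with value ≥ 3403: n = 30 (giving 3510).
Largest index with value ≤ 18837: n = 69 (giving 18837).
Indices 30 through 69: 40 terms.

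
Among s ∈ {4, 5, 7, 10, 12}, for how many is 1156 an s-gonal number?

s = 4: P(4, 34) = 1156. ✓
s = 5: P(5, 27) = 1080 and P(5, 28) = 1162; 1156 is not s-gonal.
s = 7: P(7, 21) = 1071 and P(7, 22) = 1177; 1156 is not s-gonal.
s = 10: P(10, 17) = 1105 and P(10, 18) = 1242; 1156 is not s-gonal.
s = 12: P(12, 15) = 1065 and P(12, 16) = 1216; 1156 is not s-gonal.
Hits: s ∈ {4} → 1.

1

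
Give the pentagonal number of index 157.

36895

The 157th pentagonal number is n(3n−1)/2 with n = 157.
157·(3·157 − 1)/2 = 157·470/2 = 157·235 = 36895.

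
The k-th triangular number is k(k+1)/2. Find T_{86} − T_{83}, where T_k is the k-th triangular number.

255

86·87/2 = 3741 and 83·84/2 = 3486.
Difference: 3741 − 3486 = 255.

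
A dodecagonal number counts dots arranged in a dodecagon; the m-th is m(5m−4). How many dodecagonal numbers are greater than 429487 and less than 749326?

94

The n-th dodecagonal number is n(5n−4).
Smallest index with value > 429487: n = 294 (giving 431004).
Largest index with value < 749326: n = 387 (giving 747297).
Indices 294 through 387: 94 terms.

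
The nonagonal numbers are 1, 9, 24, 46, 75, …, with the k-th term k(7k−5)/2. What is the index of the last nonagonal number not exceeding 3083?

30

Solve n(7n−5)/2 ≤ 3083 for integer n.
n = 30 gives 3075 ≤ 3083, while n = 31 gives 3286 > 3083; so the answer is index 30.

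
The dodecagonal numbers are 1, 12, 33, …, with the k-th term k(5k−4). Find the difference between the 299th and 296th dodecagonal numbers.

299·(5·299 − 4) = 445809 and 296·(5·296 − 4) = 436896.
Difference: 445809 − 436896 = 8913.

8913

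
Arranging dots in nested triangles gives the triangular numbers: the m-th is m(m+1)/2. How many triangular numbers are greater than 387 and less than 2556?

The n-th triangular number is n(n+1)/2.
Smallest index with value > 387: n = 28 (giving 406).
Largest index with value < 2556: n = 70 (giving 2485).
Indices 28 through 70: 43 terms.

43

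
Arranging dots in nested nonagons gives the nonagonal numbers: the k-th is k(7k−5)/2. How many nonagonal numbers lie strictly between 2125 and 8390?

The n-th nonagonal number is n(7n−5)/2.
Smallest index with value > 2125: n = 26 (giving 2301).
Largest index with value < 8390: n = 49 (giving 8281).
Indices 26 through 49: 24 terms.

24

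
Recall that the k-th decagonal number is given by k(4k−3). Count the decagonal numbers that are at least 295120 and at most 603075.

The n-th decagonal number is n(4n−3).
Smallest index with value ≥ 295120: n = 272 (giving 295120).
Largest index with value ≤ 603075: n = 388 (giving 601012).
Indices 272 through 388: 117 terms.

117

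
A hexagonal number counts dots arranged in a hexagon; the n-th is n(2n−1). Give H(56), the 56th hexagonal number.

The 56th hexagonal number is n(2n−1) with n = 56.
56·(2·56 − 1) = 56·111 = 6216.

6216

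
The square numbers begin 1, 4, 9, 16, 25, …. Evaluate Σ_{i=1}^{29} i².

Σ_{i=1}^{29} i² = 29·30·59/6 = 8555.

8555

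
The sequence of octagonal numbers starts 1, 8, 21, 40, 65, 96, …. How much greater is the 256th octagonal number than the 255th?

1531

Consecutive octagonal numbers differ by 6n − 5: here 6·256 − 5 = 1531.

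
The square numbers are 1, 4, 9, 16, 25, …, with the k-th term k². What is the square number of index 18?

The 18th square number is n² with n = 18.
18² = 324.

324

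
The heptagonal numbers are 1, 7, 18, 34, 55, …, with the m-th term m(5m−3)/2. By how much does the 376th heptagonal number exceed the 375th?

1876

Consecutive heptagonal numbers differ by 5n − 4: here 5·376 − 4 = 1876.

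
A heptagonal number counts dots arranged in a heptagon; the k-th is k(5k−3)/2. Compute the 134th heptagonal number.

44689

The 134th heptagonal number is n(5n−3)/2 with n = 134.
134·(5·134 − 3)/2 = 134·667/2 = 44689.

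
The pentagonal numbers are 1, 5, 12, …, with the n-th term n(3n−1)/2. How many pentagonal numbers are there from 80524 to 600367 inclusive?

The n-th pentagonal number is n(3n−1)/2.
Smallest index with value ≥ 80524: n = 232 (giving 80620).
Largest index with value ≤ 600367: n = 632 (giving 598820).
Indices 232 through 632: 401 terms.

401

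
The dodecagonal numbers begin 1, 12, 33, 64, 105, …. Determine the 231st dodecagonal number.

The 231st dodecagonal number is n(5n−4) with n = 231.
231·(5·231 − 4) = 231·1151 = 265881.

265881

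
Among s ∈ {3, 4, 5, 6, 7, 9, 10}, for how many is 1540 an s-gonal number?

3

s = 3: P(3, 55) = 1540. ✓
s = 4: P(4, 39) = 1521 and P(4, 40) = 1600; 1540 is not s-gonal.
s = 5: P(5, 32) = 1520 and P(5, 33) = 1617; 1540 is not s-gonal.
s = 6: P(6, 28) = 1540. ✓
s = 7: P(7, 25) = 1525 and P(7, 26) = 1651; 1540 is not s-gonal.
s = 9: P(9, 21) = 1491 and P(9, 22) = 1639; 1540 is not s-gonal.
s = 10: P(10, 20) = 1540. ✓
Hits: s ∈ {3, 6, 10} → 3.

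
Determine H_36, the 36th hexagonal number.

2556

The 36th hexagonal number is n(2n−1) with n = 36.
36·(2·36 − 1) = 36·71 = 2556.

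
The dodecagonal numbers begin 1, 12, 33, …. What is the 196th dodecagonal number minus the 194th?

3892

196·(5·196 − 4) = 191296 and 194·(5·194 − 4) = 187404.
Difference: 191296 − 187404 = 3892.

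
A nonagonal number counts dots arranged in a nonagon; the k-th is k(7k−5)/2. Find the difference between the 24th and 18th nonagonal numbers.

24·(7·24 − 5)/2 = 1956 and 18·(7·18 − 5)/2 = 1089.
Difference: 1956 − 1089 = 867.

867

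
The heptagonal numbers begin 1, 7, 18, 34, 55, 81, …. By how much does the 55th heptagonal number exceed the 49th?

1551

55·(5·55 − 3)/2 = 7480 and 49·(5·49 − 3)/2 = 5929.
Difference: 7480 − 5929 = 1551.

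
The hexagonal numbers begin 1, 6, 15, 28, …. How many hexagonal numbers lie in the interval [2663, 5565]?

17

The n-th hexagonal number is n(2n−1).
Smallest index with value ≥ 2663: n = 37 (giving 2701).
Largest index with value ≤ 5565: n = 53 (giving 5565).
Indices 37 through 53: 17 terms.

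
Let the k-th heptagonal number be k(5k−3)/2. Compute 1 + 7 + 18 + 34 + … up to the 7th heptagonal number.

Σ i(5i−3)/2 = (5Σi² − 3Σi) / 2 over i = 1..7.
Σi = 28 and Σi² = 140.
(5·140 − 3·28) / 2 = 616/2 = 308.

308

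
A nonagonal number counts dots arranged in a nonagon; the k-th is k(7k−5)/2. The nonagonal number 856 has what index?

Set n(7n−5)/2 = 856, giving 7n² − 5n − 1712 = 0.
The discriminant is 25 + 56·856 = 47961, and √47961 = 219.
So n = (5 + 219) / 14 = 224/14 = 16.
Check: 16·(7·16 − 5)/2 = 856. ✓

16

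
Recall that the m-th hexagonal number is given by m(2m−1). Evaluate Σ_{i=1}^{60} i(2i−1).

145790

Σ i(2i−1) = 2Σi² − Σi over i = 1..60.
Σi = 1830 and Σi² = 73810.
2·73810 − 1·1830 = 145790.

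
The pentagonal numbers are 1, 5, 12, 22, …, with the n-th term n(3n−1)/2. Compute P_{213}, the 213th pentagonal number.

The 213th pentagonal number is n(3n−1)/2 with n = 213.
213·(3·213 − 1)/2 = 213·638/2 = 213·319 = 67947.

67947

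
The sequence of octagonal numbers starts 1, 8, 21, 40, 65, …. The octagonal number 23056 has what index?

88

Set n(3n−2) = 23056, giving 3n² − 2n − 23056 = 0.
The discriminant is 4 + 12·23056 = 276676, and √276676 = 526.
So n = (2 + 526) / 6 = 528/6 = 88.
Check: 88·(3·88 − 2) = 23056. ✓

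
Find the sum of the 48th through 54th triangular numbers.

9296

Σ i(i+1)/2 = (Σi² + Σi) / 2 over i = 48..54.
Σi = 1485 − 1128 = 357 and Σi² = 53955 − 35720 = 18235.
(1·18235 + 1·357) / 2 = 18592/2 = 9296.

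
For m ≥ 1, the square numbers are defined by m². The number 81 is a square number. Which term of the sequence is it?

9

We need n² = 81, so n = √81 = 9.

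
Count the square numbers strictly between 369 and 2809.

The n-th square number is n².
Smallest index with value > 369: n = 20 (giving 400).
Largest index with value < 2809: n = 52 (giving 2704).
Indices 20 through 52: 33 terms.

33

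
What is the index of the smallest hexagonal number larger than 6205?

56

Solve n(2n−1) > 6205 for integer n.
The largest n with value ≤ 6205 is 55 (since 5995 ≤ 6205 < 6216), so the first above is n = 56, value 6216.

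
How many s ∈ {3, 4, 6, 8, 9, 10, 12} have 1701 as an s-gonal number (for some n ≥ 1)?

s = 3: P(3, 57) = 1653 and P(3, 58) = 1711; 1701 is not s-gonal.
s = 4: P(4, 41) = 1681 and P(4, 42) = 1764; 1701 is not s-gonal.
s = 6: P(6, 29) = 1653 and P(6, 30) = 1770; 1701 is not s-gonal.
s = 8: P(8, 24) = 1680 and P(8, 25) = 1825; 1701 is not s-gonal.
s = 9: P(9, 22) = 1639 and P(9, 23) = 1794; 1701 is not s-gonal.
s = 10: P(10, 21) = 1701. ✓
s = 12: P(12, 18) = 1548 and P(12, 19) = 1729; 1701 is not s-gonal.
Hits: s ∈ {10} → 1.

1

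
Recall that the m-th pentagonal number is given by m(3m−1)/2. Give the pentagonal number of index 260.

260·(3·260 − 1)/2 = 260·779/2 = 101270.

101270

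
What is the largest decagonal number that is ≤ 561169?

Solve n(4n−3) ≤ 561169 for integer n.
n = 374 gives 558382 ≤ 561169, while n = 375 gives 561375 > 561169; so the answer is 558382.

558382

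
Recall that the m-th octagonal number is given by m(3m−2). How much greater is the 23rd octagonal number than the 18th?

605

23·(3·23 − 2) = 1541 and 18·(3·18 − 2) = 936.
Difference: 1541 − 936 = 605.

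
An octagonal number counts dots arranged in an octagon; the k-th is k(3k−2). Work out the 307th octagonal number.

The 307th octagonal number is n(3n−2) with n = 307.
307·(3·307 − 2) = 307·919 = 282133.

282133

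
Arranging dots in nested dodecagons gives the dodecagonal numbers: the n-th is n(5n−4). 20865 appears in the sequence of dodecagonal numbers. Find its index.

65

Set n(5n−4) = 20865, giving 5n² − 4n − 20865 = 0.
The discriminant is 16 + 20·20865 = 417316, and √417316 = 646.
So n = (4 + 646) / 10 = 650/10 = 65.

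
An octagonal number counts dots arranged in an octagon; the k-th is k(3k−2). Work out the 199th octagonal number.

The 199th octagonal number is n(3n−2) with n = 199.
199·(3·199 − 2) = 199·595 = 118405.

118405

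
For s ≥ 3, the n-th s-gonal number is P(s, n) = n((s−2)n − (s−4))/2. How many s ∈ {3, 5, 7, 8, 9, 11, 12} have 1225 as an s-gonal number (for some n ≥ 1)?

1

s = 3: P(3, 49) = 1225. ✓
s = 5: P(5, 28) = 1162 and P(5, 29) = 1247; 1225 is not s-gonal.
s = 7: P(7, 22) = 1177 and P(7, 23) = 1288; 1225 is not s-gonal.
s = 8: P(8, 20) = 1160 and P(8, 21) = 1281; 1225 is not s-gonal.
s = 9: P(9, 19) = 1216 and P(9, 20) = 1350; 1225 is not s-gonal.
s = 11: P(11, 16) = 1096 and P(11, 17) = 1241; 1225 is not s-gonal.
s = 12: P(12, 16) = 1216 and P(12, 17) = 1377; 1225 is not s-gonal.
Hits: s ∈ {3} → 1.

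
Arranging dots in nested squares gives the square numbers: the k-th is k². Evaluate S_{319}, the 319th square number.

The 319th square number is n² with n = 319.
319² = 101761.

101761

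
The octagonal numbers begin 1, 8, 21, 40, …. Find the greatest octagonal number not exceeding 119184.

118405

Solve n(3n−2) ≤ 119184 for integer n.
n = 199 gives 118405 ≤ 119184, while n = 200 gives 119600 > 119184; so the answer is 118405.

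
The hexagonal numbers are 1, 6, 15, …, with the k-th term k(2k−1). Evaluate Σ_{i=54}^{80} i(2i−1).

243873

Σ i(2i−1) = 2Σi² − Σi over i = 54..80.
Σi = 3240 − 1431 = 1809 and Σi² = 173880 − 51039 = 122841.
2·122841 − 1·1809 = 243873.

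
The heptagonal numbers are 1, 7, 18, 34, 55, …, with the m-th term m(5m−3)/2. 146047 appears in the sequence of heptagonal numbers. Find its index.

Set n(5n−3)/2 = 146047, giving 5n² − 3n − 292094 = 0.
The discriminant is 9 + 40·146047 = 5841889, and √5841889 = 2417.
So n = (3 + 2417) / 10 = 2420/10 = 242.

242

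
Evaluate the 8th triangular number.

36

The 8th triangular number is n(n+1)/2 with n = 8.
8·9/2 = 72/2 = 36.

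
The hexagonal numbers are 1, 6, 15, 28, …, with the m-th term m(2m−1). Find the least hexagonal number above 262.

276

Solve n(2n−1) > 262 for integer n.
The largest n with value ≤ 262 is 11 (since 231 ≤ 262 < 276), so the first above is n = 12, value 276.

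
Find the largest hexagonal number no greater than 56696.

Solve n(2n−1) ≤ 56696 for integer n.
n = 168 gives 56280 ≤ 56696, while n = 169 gives 56953 > 56696; so the answer is 56280.

56280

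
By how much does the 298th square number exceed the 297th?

n² − (n−1)² = 2n − 1, so 298² − 297² = 2·298 − 1 = 595.

595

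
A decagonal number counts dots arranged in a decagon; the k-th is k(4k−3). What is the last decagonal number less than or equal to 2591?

2425

Solve n(4n−3) ≤ 2591 for integer n.
n = 25 gives 2425 ≤ 2591, while n = 26 gives 2626 > 2591; so the answer is 2425.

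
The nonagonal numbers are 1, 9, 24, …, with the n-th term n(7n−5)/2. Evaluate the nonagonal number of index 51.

The 51st nonagonal number is n(7n−5)/2 with n = 51.
51·(7·51 − 5)/2 = 51·352/2 = 51·176 = 8976.

8976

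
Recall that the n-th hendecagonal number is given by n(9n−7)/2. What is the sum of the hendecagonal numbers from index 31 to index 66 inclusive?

Σ i(9i−7)/2 = (9Σi² − 7Σi) / 2 over i = 31..66.
Σi = 2211 − 465 = 1746 and Σi² = 98021 − 9455 = 88566.
(9·88566 − 7·1746) / 2 = 784872/2 = 392436.

392436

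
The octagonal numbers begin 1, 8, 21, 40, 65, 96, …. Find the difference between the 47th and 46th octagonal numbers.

277

Consecutive octagonal numbers differ by 6n − 5: here 6·47 − 5 = 277.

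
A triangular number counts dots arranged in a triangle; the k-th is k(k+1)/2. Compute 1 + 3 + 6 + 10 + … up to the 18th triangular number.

Σ i(i+1)/2 = (Σi² + Σi) / 2 over i = 1..18.
Σi = 171 and Σi² = 2109.
(1·2109 + 1·171) / 2 = 2280/2 = 1140.

1140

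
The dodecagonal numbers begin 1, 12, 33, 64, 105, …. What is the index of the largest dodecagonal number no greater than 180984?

Solve n(5n−4) ≤ 180984 for integer n.
n = 190 gives 179740 ≤ 180984, while n = 191 gives 181641 > 180984; so the answer is index 190.

190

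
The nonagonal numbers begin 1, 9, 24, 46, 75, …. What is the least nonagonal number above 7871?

Solve n(7n−5)/2 > 7871 for integer n.
The largest n with value ≤ 7871 is 47 (since 7614 ≤ 7871 < 7944), so the first above is n = 48, value 7944.

7944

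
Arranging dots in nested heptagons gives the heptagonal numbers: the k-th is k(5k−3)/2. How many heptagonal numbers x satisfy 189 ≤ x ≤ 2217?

The n-th heptagonal number is n(5n−3)/2.
Smallest index with value ≥ 189: n = 9 (giving 189).
Largest index with value ≤ 2217: n = 30 (giving 2205).
Indices 9 through 30: 22 terms.

22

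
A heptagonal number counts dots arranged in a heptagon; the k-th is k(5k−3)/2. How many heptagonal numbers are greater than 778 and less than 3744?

The n-th heptagonal number is n(5n−3)/2.
Smallest index with value > 778: n = 18 (giving 783).
Largest index with value < 3744: n = 38 (giving 3553).
Indices 18 through 38: 21 terms.

21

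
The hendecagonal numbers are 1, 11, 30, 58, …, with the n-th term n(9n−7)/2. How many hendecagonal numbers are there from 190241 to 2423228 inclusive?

529

The n-th hendecagonal number is n(9n−7)/2.
Smallest index with value ≥ 190241: n = 206 (giving 190241).
Largest index with value ≤ 2423228: n = 734 (giving 2421833).
Indices 206 through 734: 529 terms.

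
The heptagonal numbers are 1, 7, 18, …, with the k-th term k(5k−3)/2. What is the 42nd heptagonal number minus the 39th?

603

42·(5·42 − 3)/2 = 4347 and 39·(5·39 − 3)/2 = 3744.
Difference: 4347 − 3744 = 603.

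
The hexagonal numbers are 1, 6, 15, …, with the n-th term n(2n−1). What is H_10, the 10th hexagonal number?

190

The 10th hexagonal number is n(2n−1) with n = 10.
10·(2·10 − 1) = 10·19 = 190.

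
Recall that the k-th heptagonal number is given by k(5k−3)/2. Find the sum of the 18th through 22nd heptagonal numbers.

Σ i(5i−3)/2 = (5Σi² − 3Σi) / 2 over i = 18..22.
Σi = 253 − 153 = 100 and Σi² = 3795 − 1785 = 2010.
(5·2010 − 3·100) / 2 = 9750/2 = 4875.

4875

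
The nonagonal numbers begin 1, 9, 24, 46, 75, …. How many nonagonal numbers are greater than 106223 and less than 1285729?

The n-th nonagonal number is n(7n−5)/2.
Smallest index with value > 106223: n = 175 (giving 106750).
Largest index with value < 1285729: n = 606 (giving 1283811).
Indices 175 through 606: 432 terms.

432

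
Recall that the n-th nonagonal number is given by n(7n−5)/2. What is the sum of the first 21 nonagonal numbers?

11011

Σ i(7i−5)/2 = (7Σi² − 5Σi) / 2 over i = 1..21.
Σi = 231 and Σi² = 3311.
(7·3311 − 5·231) / 2 = 22022/2 = 11011.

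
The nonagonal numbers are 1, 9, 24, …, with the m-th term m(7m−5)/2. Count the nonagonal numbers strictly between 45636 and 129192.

78

The n-th nonagonal number is n(7n−5)/2.
Smallest index with value > 45636: n = 115 (giving 46000).
Largest index with value < 129192: n = 192 (giving 128544).
Indices 115 through 192: 78 terms.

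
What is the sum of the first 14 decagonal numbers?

3745

Σ i(4i−3) = 4Σi² − 3Σi over i = 1..14.
Σi = 105 and Σi² = 1015.
4·1015 − 3·105 = 3745.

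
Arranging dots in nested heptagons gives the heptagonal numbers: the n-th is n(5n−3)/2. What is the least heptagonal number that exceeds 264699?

265201

Solve n(5n−3)/2 > 264699 for integer n.
The largest n with value ≤ 264699 is 325 (since 263575 ≤ 264699 < 265201), so the first above is n = 326, value 265201.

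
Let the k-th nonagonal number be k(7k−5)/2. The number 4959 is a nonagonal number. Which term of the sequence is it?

Set n(7n−5)/2 = 4959, giving 7n² − 5n − 9918 = 0.
The discriminant is 25 + 56·4959 = 277729, and √277729 = 527.
So n = (5 + 527) / 14 = 532/14 = 38.

38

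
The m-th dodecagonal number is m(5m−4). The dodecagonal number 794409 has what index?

Set n(5n−4) = 794409, giving 5n² − 4n − 794409 = 0.
So n = (4 + 3986) / 10 = 3990/10 = 399.
Check: 399·(5·399 − 4) = 794409. ✓

399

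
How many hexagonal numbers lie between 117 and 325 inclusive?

6

The n-th hexagonal number is n(2n−1).
Smallest index with value ≥ 117: n = 8 (giving 120).
Largest index with value ≤ 325: n = 13 (giving 325).
Indices 8 through 13: 6 terms.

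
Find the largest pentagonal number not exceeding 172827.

Solve n(3n−1)/2 ≤ 172827 for integer n.
n = 339 gives 172212 ≤ 172827, while n = 340 gives 173230 > 172827; so the answer is 172212.

172212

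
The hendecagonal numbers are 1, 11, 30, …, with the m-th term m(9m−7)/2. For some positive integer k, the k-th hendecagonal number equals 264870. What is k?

Set n(9n−7)/2 = 264870, giving 9n² − 7n − 529740 = 0.
So n = (7 + 4367) / 18 = 4374/18 = 243.

243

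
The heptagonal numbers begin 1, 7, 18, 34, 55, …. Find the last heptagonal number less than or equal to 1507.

1404

Solve n(5n−3)/2 ≤ 1507 for integer n.
n = 24 gives 1404 ≤ 1507, while n = 25 gives 1525 > 1507; so the answer is 1404.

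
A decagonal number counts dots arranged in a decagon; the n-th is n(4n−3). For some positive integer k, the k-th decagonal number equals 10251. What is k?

Set n(4n−3) = 10251, giving 4n² − 3n − 10251 = 0.
The discriminant is 9 + 16·10251 = 164025, and √164025 = 405.
So n = (3 + 405) / 8 = 408/8 = 51.
Check: 51·(4·51 − 3) = 10251. ✓

51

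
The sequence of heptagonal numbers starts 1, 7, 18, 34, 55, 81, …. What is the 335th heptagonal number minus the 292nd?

67338

335·(5·335 − 3)/2 = 280060 and 292·(5·292 − 3)/2 = 212722.
Difference: 280060 − 212722 = 67338.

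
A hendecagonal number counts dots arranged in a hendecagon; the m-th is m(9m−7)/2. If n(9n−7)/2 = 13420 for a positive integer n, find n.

Set n(9n−7)/2 = 13420, giving 9n² − 7n − 26840 = 0.
So n = (7 + 983) / 18 = 990/18 = 55.

55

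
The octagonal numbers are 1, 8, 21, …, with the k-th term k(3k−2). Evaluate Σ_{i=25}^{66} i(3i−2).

Σ i(3i−2) = 3Σi² − 2Σi over i = 25..66.
Σi = 2211 − 300 = 1911 and Σi² = 98021 − 4900 = 93121.
3·93121 − 2·1911 = 275541.

275541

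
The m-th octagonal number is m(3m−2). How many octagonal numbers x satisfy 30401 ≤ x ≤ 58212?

The n-th octagonal number is n(3n−2).
Smallest index with value ≥ 30401: n = 101 (giving 30401).
Largest index with value ≤ 58212: n = 139 (giving 57685).
Indices 101 through 139: 39 terms.

39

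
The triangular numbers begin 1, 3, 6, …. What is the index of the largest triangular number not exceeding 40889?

285

Solve n(n+1)/2 ≤ 40889 for integer n.
n = 285 gives 40755 ≤ 40889, while n = 286 gives 41041 > 40889; so the answer is index 285.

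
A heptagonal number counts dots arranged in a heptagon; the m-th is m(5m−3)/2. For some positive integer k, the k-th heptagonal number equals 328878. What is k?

363

Set n(5n−3)/2 = 328878, giving 5n² − 3n − 657756 = 0.
So n = (3 + 3627) / 10 = 3630/10 = 363.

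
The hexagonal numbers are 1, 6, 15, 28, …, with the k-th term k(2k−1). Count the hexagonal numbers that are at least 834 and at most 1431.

7

The n-th hexagonal number is n(2n−1).
Smallest index with value ≥ 834: n = 21 (giving 861).
Largest index with value ≤ 1431: n = 27 (giving 1431).
Indices 21 through 27: 7 terms.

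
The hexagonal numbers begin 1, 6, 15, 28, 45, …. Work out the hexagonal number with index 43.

3655

The 43rd hexagonal number is n(2n−1) with n = 43.
43·(2·43 − 1) = 43·85 = 3655.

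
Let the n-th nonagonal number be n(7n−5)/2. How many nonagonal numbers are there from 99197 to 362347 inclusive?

154

The n-th nonagonal number is n(7n−5)/2.
Smallest index with value ≥ 99197: n = 169 (giving 99541).
Largest index with value ≤ 362347: n = 322 (giving 362089).
Indices 169 through 322: 154 terms.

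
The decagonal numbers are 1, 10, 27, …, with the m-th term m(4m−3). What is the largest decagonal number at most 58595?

58201

Solve n(4n−3) ≤ 58595 for integer n.
n = 121 gives 58201 ≤ 58595, while n = 122 gives 59170 > 58595; so the answer is 58201.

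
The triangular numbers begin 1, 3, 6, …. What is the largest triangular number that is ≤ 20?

15

Solve n(n+1)/2 ≤ 20 for integer n.
n = 5 gives 15 ≤ 20, while n = 6 gives 21 > 20; so the answer is 15.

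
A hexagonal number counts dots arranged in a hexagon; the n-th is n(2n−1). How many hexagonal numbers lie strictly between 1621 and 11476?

47

The n-th hexagonal number is n(2n−1).
Smallest index with value > 1621: n = 29 (giving 1653).
Largest index with value < 11476: n = 75 (giving 11175).
Indices 29 through 75: 47 terms.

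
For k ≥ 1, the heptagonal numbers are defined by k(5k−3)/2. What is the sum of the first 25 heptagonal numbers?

13325

Σ i(5i−3)/2 = (5Σi² − 3Σi) / 2 over i = 1..25.
Σi = 325 and Σi² = 5525.
(5·5525 − 3·325) / 2 = 26650/2 = 13325.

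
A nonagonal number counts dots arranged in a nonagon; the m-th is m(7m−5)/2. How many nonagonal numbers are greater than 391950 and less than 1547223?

The n-th nonagonal number is n(7n−5)/2.
Smallest index with value > 391950: n = 336 (giving 394296).
Largest index with value < 1547223: n = 665 (giving 1546125).
Indices 336 through 665: 330 terms.

330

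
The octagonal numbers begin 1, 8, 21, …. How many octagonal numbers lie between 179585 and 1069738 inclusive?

353

The n-th octagonal number is n(3n−2).
Smallest index with value ≥ 179585: n = 245 (giving 179585).
Largest index with value ≤ 1069738: n = 597 (giving 1068033).
Indices 245 through 597: 353 terms.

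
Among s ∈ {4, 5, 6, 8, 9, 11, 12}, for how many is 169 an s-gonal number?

1

s = 4: P(4, 13) = 169. ✓
s = 5: P(5, 10) = 145 and P(5, 11) = 176; 169 is not s-gonal.
s = 6: P(6, 9) = 153 and P(6, 10) = 190; 169 is not s-gonal.
s = 8: P(8, 7) = 133 and P(8, 8) = 176; 169 is not s-gonal.
s = 9: P(9, 7) = 154 and P(9, 8) = 204; 169 is not s-gonal.
s = 11: P(11, 6) = 141 and P(11, 7) = 196; 169 is not s-gonal.
s = 12: P(12, 6) = 156 and P(12, 7) = 217; 169 is not s-gonal.
Hits: s ∈ {4} → 1.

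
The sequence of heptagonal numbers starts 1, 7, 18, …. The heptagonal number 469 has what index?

14

Set n(5n−3)/2 = 469, giving 5n² − 3n − 938 = 0.
The discriminant is 9 + 40·469 = 18769, and √18769 = 137.
So n = (3 + 137) / 10 = 140/10 = 14.
Check: 14·(5·14 − 3)/2 = 469. ✓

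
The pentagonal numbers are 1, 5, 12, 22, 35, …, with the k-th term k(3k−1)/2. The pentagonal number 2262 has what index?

Set n(3n−1)/2 = 2262, giving 3n² − n − 4524 = 0.
The discriminant is 1 + 24·2262 = 54289, and √54289 = 233.
So n = (1 + 233) / 6 = 234/6 = 39.

39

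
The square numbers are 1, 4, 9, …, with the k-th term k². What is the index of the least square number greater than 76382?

277

Solve n² > 76382 for integer n.
The largest n with value ≤ 76382 is 276 (since 76176 ≤ 76382 < 76729), so the first above is n = 277, value 76729.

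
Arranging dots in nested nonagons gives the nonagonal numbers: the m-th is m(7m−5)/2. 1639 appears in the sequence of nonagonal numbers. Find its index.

22

Set n(7n−5)/2 = 1639, giving 7n² − 5n − 3278 = 0.
The discriminant is 25 + 56·1639 = 91809, and √91809 = 303.
So n = (5 + 303) / 14 = 308/14 = 22.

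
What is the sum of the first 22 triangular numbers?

Σ i(i+1)/2 = (Σi² + Σi) / 2 over i = 1..22.
Σi = 253 and Σi² = 3795.
(1·3795 + 1·253) / 2 = 4048/2 = 2024.

2024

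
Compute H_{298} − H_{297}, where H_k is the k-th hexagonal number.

1189

Consecutive hexagonal numbers differ by 4n − 3: here 4·298 − 3 = 1189.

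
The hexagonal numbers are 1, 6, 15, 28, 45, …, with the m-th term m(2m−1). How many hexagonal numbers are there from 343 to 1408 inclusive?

The n-th hexagonal number is n(2n−1).
Smallest index with value ≥ 343: n = 14 (giving 378).
Largest index with value ≤ 1408: n = 26 (giving 1326).
Indices 14 through 26: 13 terms.

13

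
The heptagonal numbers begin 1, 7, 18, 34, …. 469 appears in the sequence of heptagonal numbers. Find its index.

Set n(5n−3)/2 = 469, giving 5n² − 3n − 938 = 0.
The discriminant is 9 + 40·469 = 18769, and √18769 = 137.
So n = (3 + 137) / 10 = 140/10 = 14.
Check: 14·(5·14 − 3)/2 = 469. ✓

14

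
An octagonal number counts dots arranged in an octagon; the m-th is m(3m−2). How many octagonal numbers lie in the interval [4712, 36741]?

72

The n-th octagonal number is n(3n−2).
Smallest index with value ≥ 4712: n = 40 (giving 4720).
Largest index with value ≤ 36741: n = 111 (giving 36741).
Indices 40 through 111: 72 terms.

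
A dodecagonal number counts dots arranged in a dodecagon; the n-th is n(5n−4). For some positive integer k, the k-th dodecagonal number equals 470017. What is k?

307

Set n(5n−4) = 470017, giving 5n² − 4n − 470017 = 0.
The discriminant is 16 + 20·470017 = 9400356, and √9400356 = 3066.
So n = (4 + 3066) / 10 = 3070/10 = 307.
Check: 307·(5·307 − 4) = 470017. ✓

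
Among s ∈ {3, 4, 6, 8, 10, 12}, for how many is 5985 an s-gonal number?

s = 3: P(3, 108) = 5886 and P(3, 109) = 5995; 5985 is not s-gonal.
s = 4: P(4, 77) = 5929 and P(4, 78) = 6084; 5985 is not s-gonal.
s = 6: P(6, 54) = 5778 and P(6, 55) = 5995; 5985 is not s-gonal.
s = 8: P(8, 45) = 5985. ✓
s = 10: P(10, 39) = 5967 and P(10, 40) = 6280; 5985 is not s-gonal.
s = 12: P(12, 35) = 5985. ✓
Hits: s ∈ {8, 12} → 2.

2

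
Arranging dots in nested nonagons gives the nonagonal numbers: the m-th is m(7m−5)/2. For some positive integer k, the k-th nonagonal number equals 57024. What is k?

128

Set n(7n−5)/2 = 57024, giving 7n² − 5n − 114048 = 0.
The discriminant is 25 + 56·57024 = 3193369, and √3193369 = 1787.
So n = (5 + 1787) / 14 = 1792/14 = 128.
Check: 128·(7·128 − 5)/2 = 57024. ✓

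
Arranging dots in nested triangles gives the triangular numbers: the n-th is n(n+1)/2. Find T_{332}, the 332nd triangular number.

55278

The 332nd triangular number is n(n+1)/2 with n = 332.
332·333/2 = 110556/2 = 55278.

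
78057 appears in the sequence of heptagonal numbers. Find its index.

Set n(5n−3)/2 = 78057, giving 5n² − 3n − 156114 = 0.
The discriminant is 9 + 40·78057 = 3122289, and √3122289 = 1767.
So n = (3 + 1767) / 10 = 1770/10 = 177.

177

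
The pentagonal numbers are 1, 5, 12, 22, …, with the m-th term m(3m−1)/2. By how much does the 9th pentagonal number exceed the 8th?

25

Consecutive pentagonal numbers differ by 3n − 2: here 3·9 − 2 = 25.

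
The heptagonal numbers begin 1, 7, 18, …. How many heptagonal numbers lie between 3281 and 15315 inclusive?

The n-th heptagonal number is n(5n−3)/2.
Smallest index with value ≥ 3281: n = 37 (giving 3367).
Largest index with value ≤ 15315: n = 78 (giving 15093).
Indices 37 through 78: 42 terms.

42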